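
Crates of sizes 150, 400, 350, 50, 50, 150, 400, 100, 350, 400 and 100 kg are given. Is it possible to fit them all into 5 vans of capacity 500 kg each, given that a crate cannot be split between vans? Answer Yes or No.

Yes

A valid assignment using 5 vans:
  van 1: 400 + 100 = 500
  van 2: 400 + 100 = 500
  van 3: 400 + 50 + 50 = 500
  van 4: 350 + 150 = 500
  van 5: 350 + 150 = 500
Every load is within 500 kg, so 5 vans suffice.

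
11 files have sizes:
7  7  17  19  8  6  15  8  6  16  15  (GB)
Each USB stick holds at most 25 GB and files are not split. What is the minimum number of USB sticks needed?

6

Total = 19 + 17 + 16 + 15 + 15 + 8 + 8 + 7 + 7 + 6 + 6 = 124 GB.
Lower bound: ⌈124/25⌉ = 5 USB sticks.
A packing using 6 USB sticks:
  USB stick 1: 19 + 6 = 25
  USB stick 2: 17 + 8 = 25
  USB stick 3: 16 + 8 = 24
  USB stick 4: 15 + 7 = 22
  USB stick 5: 15 + 7 = 22
  USB stick 6: 6 = 6
No arrangement into 5 USB sticks stays within capacity, so 6 is optimal.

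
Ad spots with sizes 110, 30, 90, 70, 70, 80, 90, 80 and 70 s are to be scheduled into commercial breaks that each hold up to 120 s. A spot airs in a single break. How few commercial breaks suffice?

8

Total = 110 + 90 + 90 + 80 + 80 + 70 + 70 + 70 + 30 = 690 s.
Lower bound: ⌈690/120⌉ = 6 commercial breaks.
Also, 8 ad spots each exceed 60 s, and no two of those can share a break, so at least 8 commercial breaks are needed.
A packing using 8 commercial breaks:
  break 1: 110 = 110
  break 2: 90 + 30 = 120
  break 3: 90 = 90
  break 4: 80 = 80
  break 5: 80 = 80
  break 6: 70 = 70
  break 7: 70 = 70
  break 8: 70 = 70
This matches the lower bound, so 8 is optimal.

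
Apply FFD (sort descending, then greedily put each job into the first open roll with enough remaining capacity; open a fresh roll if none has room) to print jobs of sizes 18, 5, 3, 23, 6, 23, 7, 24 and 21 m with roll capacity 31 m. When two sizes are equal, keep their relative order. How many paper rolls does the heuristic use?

Sorted descending: 24, 23, 23, 21, 18, 7, 6, 5, 3.
  24 → roll 1 (new)  [load 24/31]
  23 → roll 2 (new)  [load 23/31]
  23 → roll 3 (new)  [load 23/31]
  21 → roll 4 (new)  [load 21/31]
  18 → roll 5 (new)  [load 18/31]
  7 → roll 1  [load 31/31]
  6 → roll 2  [load 29/31]
  5 → roll 3  [load 28/31]
  3 → roll 3  [load 31/31]
5 paper rolls opened.

5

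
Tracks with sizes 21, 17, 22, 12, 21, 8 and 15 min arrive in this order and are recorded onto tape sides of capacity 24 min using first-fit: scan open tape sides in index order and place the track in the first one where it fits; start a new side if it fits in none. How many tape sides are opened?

  21 → side 1 (new)  [load 21/24]
  17 → side 2 (new)  [load 17/24]
  22 → side 3 (new)  [load 22/24]
  12 → side 4 (new)  [load 12/24]
  21 → side 5 (new)  [load 21/24]
  8 → side 4  [load 20/24]
  15 → side 6 (new)  [load 15/24]
6 tape sides opened.

6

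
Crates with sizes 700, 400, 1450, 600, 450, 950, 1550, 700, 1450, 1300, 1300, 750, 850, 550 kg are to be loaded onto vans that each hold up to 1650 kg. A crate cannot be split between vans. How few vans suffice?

9

Total = 1550 + 1450 + 1450 + 1300 + 1300 + 950 + 850 + 750 + 700 + 700 + 600 + 550 + 450 + 400 = 13000 kg.
Lower bound: ⌈13000/1650⌉ = 8 vans.
A packing using 9 vans:
  van 1: 1550 = 1550
  van 2: 1450 = 1450
  van 3: 1450 = 1450
  van 4: 1300 = 1300
  van 5: 1300 = 1300
  van 6: 950 + 700 = 1650
  van 7: 850 + 750 = 1600
  van 8: 700 + 600 = 1300
  van 9: 550 + 450 + 400 = 1400
No arrangement into 8 vans stays within capacity, so 9 is optimal.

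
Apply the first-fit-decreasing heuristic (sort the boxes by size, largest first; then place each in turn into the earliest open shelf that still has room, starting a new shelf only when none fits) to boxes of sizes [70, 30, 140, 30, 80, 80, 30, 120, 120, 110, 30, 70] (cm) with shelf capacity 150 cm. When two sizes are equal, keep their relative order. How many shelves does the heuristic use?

7

Sorted descending: 140, 120, 120, 110, 80, 80, 70, 70, 30, 30, 30, 30.
  140 → shelf 1 (new)  [load 140/150]
  120 → shelf 2 (new)  [load 120/150]
  120 → shelf 3 (new)  [load 120/150]
  110 → shelf 4 (new)  [load 110/150]
  80 → shelf 5 (new)  [load 80/150]
  80 → shelf 6 (new)  [load 80/150]
  70 → shelf 5  [load 150/150]
  70 → shelf 6  [load 150/150]
  30 → shelf 2  [load 150/150]
  30 → shelf 3  [load 150/150]
  30 → shelf 4  [load 140/150]
  30 → shelf 7 (new)  [load 30/150]
7 shelves opened.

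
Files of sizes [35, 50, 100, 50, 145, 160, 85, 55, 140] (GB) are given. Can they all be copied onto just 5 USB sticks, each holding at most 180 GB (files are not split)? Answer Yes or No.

Total = 820 GB; ⌈820/180⌉ = 5.
The bound of 5 does not rule out 5, but exhaustive search shows no assignment into 5 USB sticks of capacity 180 GB exists — the minimum is 6.

No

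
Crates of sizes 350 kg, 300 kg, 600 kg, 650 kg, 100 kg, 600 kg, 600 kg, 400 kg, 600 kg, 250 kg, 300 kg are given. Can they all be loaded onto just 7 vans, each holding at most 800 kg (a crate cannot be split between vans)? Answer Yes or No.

No

Total = 4750 kg; ⌈4750/800⌉ = 6.
The bound of 6 does not rule out 7, but exhaustive search shows no assignment into 7 vans of capacity 800 kg exists — the minimum is 8.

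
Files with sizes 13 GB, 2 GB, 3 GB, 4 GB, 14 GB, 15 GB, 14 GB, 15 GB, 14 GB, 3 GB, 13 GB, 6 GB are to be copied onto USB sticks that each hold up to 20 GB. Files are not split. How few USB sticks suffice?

Total = 15 + 15 + 14 + 14 + 14 + 13 + 13 + 6 + 4 + 3 + 3 + 2 = 116 GB.
Lower bound: ⌈116/20⌉ = 6 USB sticks.
Also, 7 files each exceed 10 GB, and no two of those can share a USB stick, so at least 7 USB sticks are needed.
A packing using 7 USB sticks:
  USB stick 1: 15 + 4 = 19
  USB stick 2: 15 + 3 + 2 = 20
  USB stick 3: 14 + 6 = 20
  USB stick 4: 14 + 3 = 17
  USB stick 5: 14 = 14
  USB stick 6: 13 = 13
  USB stick 7: 13 = 13
This matches the lower bound, so 7 is optimal.

7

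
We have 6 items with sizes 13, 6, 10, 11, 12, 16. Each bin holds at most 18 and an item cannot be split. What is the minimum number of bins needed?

Total = 16 + 13 + 12 + 11 + 10 + 6 = 68.
Lower bound: ⌈68/18⌉ = 4 bins.
Also, 5 items each exceed 9, and no two of those can share a bin, so at least 5 bins are needed.
A packing using 5 bins:
  bin 1: 16 = 16
  bin 2: 13 = 13
  bin 3: 12 + 6 = 18
  bin 4: 11 = 11
  bin 5: 10 = 10
This matches the lower bound, so 5 is optimal.

5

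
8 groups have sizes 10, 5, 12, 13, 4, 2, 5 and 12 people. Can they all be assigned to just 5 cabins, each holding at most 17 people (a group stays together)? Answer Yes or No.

A valid assignment using 4 cabins:
  cabin 1: 13 + 4 = 17
  cabin 2: 12 + 5 = 17
  cabin 3: 12 + 5 = 17
  cabin 4: 10 + 2 = 12
That uses only 4 ≤ 5, so 5 cabins are enough.

Yes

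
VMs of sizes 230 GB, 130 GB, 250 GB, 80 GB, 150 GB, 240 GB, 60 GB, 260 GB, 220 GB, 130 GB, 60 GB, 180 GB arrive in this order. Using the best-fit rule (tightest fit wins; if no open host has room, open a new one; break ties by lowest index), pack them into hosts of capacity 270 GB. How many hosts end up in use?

9

  230 → host 1 (new)  [load 230/270]
  130 → host 2 (new)  [load 130/270]
  250 → host 3 (new)  [load 250/270]
  80 → host 2  [load 210/270]
  150 → host 4 (new)  [load 150/270]
  240 → host 5 (new)  [load 240/270]
  60 → host 2  [load 270/270]
  260 → host 6 (new)  [load 260/270]
  220 → host 7 (new)  [load 220/270]
  130 → host 8 (new)  [load 130/270]
  60 → host 4  [load 210/270]
  180 → host 9 (new)  [load 180/270]
9 hosts opened.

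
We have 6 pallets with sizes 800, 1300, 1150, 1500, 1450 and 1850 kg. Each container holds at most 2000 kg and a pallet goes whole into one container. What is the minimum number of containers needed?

5

Total = 1850 + 1500 + 1450 + 1300 + 1150 + 800 = 8050 kg.
Lower bound: ⌈8050/2000⌉ = 5 containers.
A packing using 5 containers:
  container 1: 1850 = 1850
  container 2: 1500 = 1500
  container 3: 1450 = 1450
  container 4: 1300 = 1300
  container 5: 1150 + 800 = 1950
This matches the lower bound, so 5 is optimal.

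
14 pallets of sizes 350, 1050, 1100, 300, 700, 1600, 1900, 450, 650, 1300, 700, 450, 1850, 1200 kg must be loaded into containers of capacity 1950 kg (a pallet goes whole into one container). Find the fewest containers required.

Total = 1900 + 1850 + 1600 + 1300 + 1200 + 1100 + 1050 + 700 + 700 + 650 + 450 + 450 + 350 + 300 = 13600 kg.
Lower bound: ⌈13600/1950⌉ = 7 containers.
A packing using 8 containers:
  container 1: 1900 = 1900
  container 2: 1850 = 1850
  container 3: 1600 + 350 = 1950
  container 4: 1300 + 650 = 1950
  container 5: 1200 + 700 = 1900
  container 6: 1100 + 700 = 1800
  container 7: 1050 + 450 + 450 = 1950
  container 8: 300 = 300
No arrangement into 7 containers stays within capacity, so 8 is optimal.

8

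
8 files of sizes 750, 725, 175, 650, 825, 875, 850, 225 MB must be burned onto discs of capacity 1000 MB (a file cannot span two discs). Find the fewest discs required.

Total = 875 + 850 + 825 + 750 + 725 + 650 + 225 + 175 = 5075 MB.
Lower bound: ⌈5075/1000⌉ = 6 discs.
A packing using 6 discs:
  disc 1: 875 = 875
  disc 2: 850 = 850
  disc 3: 825 + 175 = 1000
  disc 4: 750 + 225 = 975
  disc 5: 725 = 725
  disc 6: 650 = 650
This matches the lower bound, so 6 is optimal.

6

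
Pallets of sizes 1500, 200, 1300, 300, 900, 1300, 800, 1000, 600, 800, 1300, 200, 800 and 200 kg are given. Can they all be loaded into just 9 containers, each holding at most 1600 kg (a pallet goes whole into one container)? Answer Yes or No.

A valid assignment using 8 containers:
  container 1: 1500 = 1500
  container 2: 1300 + 300 = 1600
  container 3: 1300 + 200 = 1500
  container 4: 1300 + 200 = 1500
  container 5: 1000 + 600 = 1600
  container 6: 900 + 200 = 1100
  container 7: 800 + 800 = 1600
  container 8: 800 = 800
That uses only 8 ≤ 9, so 9 containers are enough.

Yes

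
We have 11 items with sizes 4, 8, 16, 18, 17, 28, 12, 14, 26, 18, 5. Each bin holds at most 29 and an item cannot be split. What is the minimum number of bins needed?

7

Total = 28 + 26 + 18 + 18 + 17 + 16 + 14 + 12 + 8 + 5 + 4 = 166.
Lower bound: ⌈166/29⌉ = 6 bins.
A packing using 7 bins:
  bin 1: 28 = 28
  bin 2: 26 = 26
  bin 3: 18 + 8 = 26
  bin 4: 18 + 5 + 4 = 27
  bin 5: 17 + 12 = 29
  bin 6: 16 = 16
  bin 7: 14 = 14
No arrangement into 6 bins stays within capacity, so 7 is optimal.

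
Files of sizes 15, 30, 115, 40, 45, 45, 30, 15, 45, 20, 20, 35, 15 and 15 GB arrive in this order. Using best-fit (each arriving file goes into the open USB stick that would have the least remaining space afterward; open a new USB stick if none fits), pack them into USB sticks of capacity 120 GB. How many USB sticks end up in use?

5

  15 → USB stick 1 (new)  [load 15/120]
  30 → USB stick 1  [load 45/120]
  115 → USB stick 2 (new)  [load 115/120]
  40 → USB stick 1  [load 85/120]
  45 → USB stick 3 (new)  [load 45/120]
  45 → USB stick 3  [load 90/120]
  30 → USB stick 3  [load 120/120]
  15 → USB stick 1  [load 100/120]
  45 → USB stick 4 (new)  [load 45/120]
  20 → USB stick 1  [load 120/120]
  20 → USB stick 4  [load 65/120]
  35 → USB stick 4  [load 100/120]
  15 → USB stick 4  [load 115/120]
  15 → USB stick 5 (new)  [load 15/120]
5 USB sticks opened.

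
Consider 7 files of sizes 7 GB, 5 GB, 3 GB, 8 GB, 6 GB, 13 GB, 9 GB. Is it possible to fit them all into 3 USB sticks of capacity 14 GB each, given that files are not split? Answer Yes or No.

Total = 51 GB; ⌈51/14⌉ = 4.
At least 4 USB sticks are required, but only 3 are allowed.

No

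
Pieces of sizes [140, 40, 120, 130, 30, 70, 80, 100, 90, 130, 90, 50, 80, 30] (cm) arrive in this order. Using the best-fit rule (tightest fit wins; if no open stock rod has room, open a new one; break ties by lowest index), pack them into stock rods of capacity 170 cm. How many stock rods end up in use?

8

  140 → stock rod 1 (new)  [load 140/170]
  40 → stock rod 2 (new)  [load 40/170]
  120 → stock rod 2  [load 160/170]
  130 → stock rod 3 (new)  [load 130/170]
  30 → stock rod 1  [load 170/170]
  70 → stock rod 4 (new)  [load 70/170]
  80 → stock rod 4  [load 150/170]
  100 → stock rod 5 (new)  [load 100/170]
  90 → stock rod 6 (new)  [load 90/170]
  130 → stock rod 7 (new)  [load 130/170]
  90 → stock rod 8 (new)  [load 90/170]
  50 → stock rod 5  [load 150/170]
  80 → stock rod 6  [load 170/170]
  30 → stock rod 3  [load 160/170]
8 stock rods opened.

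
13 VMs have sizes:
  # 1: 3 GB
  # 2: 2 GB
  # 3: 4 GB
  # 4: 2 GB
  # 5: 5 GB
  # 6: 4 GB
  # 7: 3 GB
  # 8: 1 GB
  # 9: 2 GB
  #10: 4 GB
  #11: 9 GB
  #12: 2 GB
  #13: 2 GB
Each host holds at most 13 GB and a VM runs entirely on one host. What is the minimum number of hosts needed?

4

Total = 9 + 5 + 4 + 4 + 4 + 3 + 3 + 2 + 2 + 2 + 2 + 2 + 1 = 43 GB.
Lower bound: ⌈43/13⌉ = 4 hosts.
A packing using 4 hosts:
  host 1: 9 + 4 = 13
  host 2: 5 + 4 + 4 = 13
  host 3: 3 + 3 + 2 + 2 + 2 + 1 = 13
  host 4: 2 + 2 = 4
This matches the lower bound, so 4 is optimal.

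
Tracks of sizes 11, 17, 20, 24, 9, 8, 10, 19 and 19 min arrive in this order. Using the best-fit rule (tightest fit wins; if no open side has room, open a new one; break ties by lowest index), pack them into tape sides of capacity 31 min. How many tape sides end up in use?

6

  11 → side 1 (new)  [load 11/31]
  17 → side 1  [load 28/31]
  20 → side 2 (new)  [load 20/31]
  24 → side 3 (new)  [load 24/31]
  9 → side 2  [load 29/31]
  8 → side 4 (new)  [load 8/31]
  10 → side 4  [load 18/31]
  19 → side 5 (new)  [load 19/31]
  19 → side 6 (new)  [load 19/31]
6 tape sides opened.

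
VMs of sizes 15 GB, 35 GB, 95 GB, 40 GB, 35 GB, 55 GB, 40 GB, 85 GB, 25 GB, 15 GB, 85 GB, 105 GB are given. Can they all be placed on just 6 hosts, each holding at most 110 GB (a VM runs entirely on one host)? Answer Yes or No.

A valid assignment using 6 hosts:
  host 1: 105 = 105
  host 2: 95 + 15 = 110
  host 3: 85 + 25 = 110
  host 4: 85 + 15 = 100
  host 5: 55 + 40 = 95
  host 6: 40 + 35 + 35 = 110
Every load is within 110 GB, so 6 hosts suffice.

Yes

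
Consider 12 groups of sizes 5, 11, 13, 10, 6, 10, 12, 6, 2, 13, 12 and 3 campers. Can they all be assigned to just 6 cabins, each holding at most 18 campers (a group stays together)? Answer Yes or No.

No

Total = 103 campers; ⌈103/18⌉ = 6.
7 groups each exceed half the capacity and cannot share a cabin, forcing at least 7 cabins.
At least 7 cabins are required, but only 6 are allowed.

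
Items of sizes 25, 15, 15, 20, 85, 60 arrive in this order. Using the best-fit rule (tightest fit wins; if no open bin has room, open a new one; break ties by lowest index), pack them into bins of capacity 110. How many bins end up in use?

  25 → bin 1 (new)  [load 25/110]
  15 → bin 1  [load 40/110]
  15 → bin 1  [load 55/110]
  20 → bin 1  [load 75/110]
  85 → bin 2 (new)  [load 85/110]
  60 → bin 3 (new)  [load 60/110]
3 bins opened.

3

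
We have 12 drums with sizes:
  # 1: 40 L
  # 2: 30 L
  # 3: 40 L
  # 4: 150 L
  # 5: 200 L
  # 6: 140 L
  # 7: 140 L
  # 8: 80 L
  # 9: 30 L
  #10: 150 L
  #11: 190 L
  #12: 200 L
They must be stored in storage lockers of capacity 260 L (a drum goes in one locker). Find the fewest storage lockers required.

Total = 200 + 200 + 190 + 150 + 150 + 140 + 140 + 80 + 40 + 40 + 30 + 30 = 1390 L.
Lower bound: ⌈1390/260⌉ = 6 storage lockers.
Also, 7 drums each exceed 130 L, and no two of those can share a locker, so at least 7 storage lockers are needed.
A packing using 7 storage lockers:
  locker 1: 200 + 40 = 240
  locker 2: 200 + 40 = 240
  locker 3: 190 + 30 + 30 = 250
  locker 4: 150 + 80 = 230
  locker 5: 150 = 150
  locker 6: 140 = 140
  locker 7: 140 = 140
This matches the lower bound, so 7 is optimal.

7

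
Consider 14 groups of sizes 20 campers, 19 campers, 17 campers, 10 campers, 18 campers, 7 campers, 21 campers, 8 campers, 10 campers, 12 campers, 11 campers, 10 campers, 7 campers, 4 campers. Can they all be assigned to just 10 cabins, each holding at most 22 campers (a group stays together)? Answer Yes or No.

A valid assignment using 9 cabins:
  cabin 1: 21 = 21
  cabin 2: 20 = 20
  cabin 3: 19 = 19
  cabin 4: 18 + 4 = 22
  cabin 5: 17 = 17
  cabin 6: 12 + 10 = 22
  cabin 7: 11 + 10 = 21
  cabin 8: 10 + 8 = 18
  cabin 9: 7 + 7 = 14
That uses only 9 ≤ 10, so 10 cabins are enough.

Yes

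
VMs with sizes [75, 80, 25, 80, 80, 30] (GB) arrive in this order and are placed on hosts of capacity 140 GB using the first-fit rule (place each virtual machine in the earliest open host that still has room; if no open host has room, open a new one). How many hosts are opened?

  75 → host 1 (new)  [load 75/140]
  80 → host 2 (new)  [load 80/140]
  25 → host 1  [load 100/140]
  80 → host 3 (new)  [load 80/140]
  80 → host 4 (new)  [load 80/140]
  30 → host 1  [load 130/140]
4 hosts opened.

4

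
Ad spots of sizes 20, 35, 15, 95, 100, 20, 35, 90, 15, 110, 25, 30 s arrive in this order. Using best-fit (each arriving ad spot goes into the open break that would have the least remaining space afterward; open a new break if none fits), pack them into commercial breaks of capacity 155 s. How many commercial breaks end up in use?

5

  20 → break 1 (new)  [load 20/155]
  35 → break 1  [load 55/155]
  15 → break 1  [load 70/155]
  95 → break 2 (new)  [load 95/155]
  100 → break 3 (new)  [load 100/155]
  20 → break 3  [load 120/155]
  35 → break 3  [load 155/155]
  90 → break 4 (new)  [load 90/155]
  15 → break 2  [load 110/155]
  110 → break 5 (new)  [load 110/155]
  25 → break 2  [load 135/155]
  30 → break 5  [load 140/155]
5 commercial breaks opened.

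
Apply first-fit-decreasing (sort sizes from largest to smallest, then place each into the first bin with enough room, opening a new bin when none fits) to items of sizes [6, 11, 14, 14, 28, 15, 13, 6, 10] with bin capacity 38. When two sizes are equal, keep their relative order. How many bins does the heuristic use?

4

Sorted descending: 28, 15, 14, 14, 13, 11, 10, 6, 6.
  28 → bin 1 (new)  [load 28/38]
  15 → bin 2 (new)  [load 15/38]
  14 → bin 2  [load 29/38]
  14 → bin 3 (new)  [load 14/38]
  13 → bin 3  [load 27/38]
  11 → bin 3  [load 38/38]
  10 → bin 1  [load 38/38]
  6 → bin 2  [load 35/38]
  6 → bin 4 (new)  [load 6/38]
4 bins opened.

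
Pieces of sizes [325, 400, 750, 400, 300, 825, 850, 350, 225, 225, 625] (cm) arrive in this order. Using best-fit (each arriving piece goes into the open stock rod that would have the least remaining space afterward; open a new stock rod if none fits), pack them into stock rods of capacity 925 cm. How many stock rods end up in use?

  325 → stock rod 1 (new)  [load 325/925]
  400 → stock rod 1  [load 725/925]
  750 → stock rod 2 (new)  [load 750/925]
  400 → stock rod 3 (new)  [load 400/925]
  300 → stock rod 3  [load 700/925]
  825 → stock rod 4 (new)  [load 825/925]
  850 → stock rod 5 (new)  [load 850/925]
  350 → stock rod 6 (new)  [load 350/925]
  225 → stock rod 3  [load 925/925]
  225 → stock rod 6  [load 575/925]
  625 → stock rod 7 (new)  [load 625/925]
7 stock rods opened.

7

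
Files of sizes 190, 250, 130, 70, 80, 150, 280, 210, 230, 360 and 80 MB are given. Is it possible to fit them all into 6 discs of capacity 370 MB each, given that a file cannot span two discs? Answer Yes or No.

A valid assignment using 6 discs:
  disc 1: 360 = 360
  disc 2: 280 + 80 = 360
  disc 3: 250 + 80 = 330
  disc 4: 230 + 130 = 360
  disc 5: 210 + 150 = 360
  disc 6: 190 + 70 = 260
Every load is within 370 MB, so 6 discs suffice.

Yes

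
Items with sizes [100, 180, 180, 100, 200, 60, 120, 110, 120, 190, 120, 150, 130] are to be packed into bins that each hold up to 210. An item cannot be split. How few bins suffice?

11

Total = 200 + 190 + 180 + 180 + 150 + 130 + 120 + 120 + 120 + 110 + 100 + 100 + 60 = 1760.
Lower bound: ⌈1760/210⌉ = 9 bins.
Also, 10 items each exceed 105, and no two of those can share a bin, so at least 10 bins are needed.
A packing using 11 bins:
  bin 1: 200 = 200
  bin 2: 190 = 190
  bin 3: 180 = 180
  bin 4: 180 = 180
  bin 5: 150 + 60 = 210
  bin 6: 130 = 130
  bin 7: 120 = 120
  bin 8: 120 = 120
  bin 9: 120 = 120
  bin 10: 110 + 100 = 210
  bin 11: 100 = 100
No arrangement into 10 bins stays within capacity, so 11 is optimal.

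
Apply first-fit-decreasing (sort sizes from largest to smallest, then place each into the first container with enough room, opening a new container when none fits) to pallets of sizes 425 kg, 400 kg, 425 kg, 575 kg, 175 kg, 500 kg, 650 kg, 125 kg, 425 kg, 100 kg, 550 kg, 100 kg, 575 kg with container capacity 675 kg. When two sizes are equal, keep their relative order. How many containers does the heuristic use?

9

Sorted descending: 650, 575, 575, 550, 500, 425, 425, 425, 400, 175, 125, 100, 100.
  650 → container 1 (new)  [load 650/675]
  575 → container 2 (new)  [load 575/675]
  575 → container 3 (new)  [load 575/675]
  550 → container 4 (new)  [load 550/675]
  500 → container 5 (new)  [load 500/675]
  425 → container 6 (new)  [load 425/675]
  425 → container 7 (new)  [load 425/675]
  425 → container 8 (new)  [load 425/675]
  400 → container 9 (new)  [load 400/675]
  175 → container 5  [load 675/675]
  125 → container 4  [load 675/675]
  100 → container 2  [load 675/675]
  100 → container 3  [load 675/675]
9 containers opened.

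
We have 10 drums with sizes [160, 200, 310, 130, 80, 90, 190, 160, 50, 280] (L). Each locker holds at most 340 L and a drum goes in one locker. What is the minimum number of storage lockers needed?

6

Total = 310 + 280 + 200 + 190 + 160 + 160 + 130 + 90 + 80 + 50 = 1650 L.
Lower bound: ⌈1650/340⌉ = 5 storage lockers.
A packing using 6 storage lockers:
  locker 1: 310 = 310
  locker 2: 280 + 50 = 330
  locker 3: 200 + 130 = 330
  locker 4: 190 + 90 = 280
  locker 5: 160 + 160 = 320
  locker 6: 80 = 80
No arrangement into 5 storage lockers stays within capacity, so 6 is optimal.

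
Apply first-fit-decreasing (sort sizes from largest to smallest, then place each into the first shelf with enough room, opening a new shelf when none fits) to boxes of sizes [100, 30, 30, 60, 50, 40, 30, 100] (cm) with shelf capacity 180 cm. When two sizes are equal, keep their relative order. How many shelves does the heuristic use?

3

Sorted descending: 100, 100, 60, 50, 40, 30, 30, 30.
  100 → shelf 1 (new)  [load 100/180]
  100 → shelf 2 (new)  [load 100/180]
  60 → shelf 1  [load 160/180]
  50 → shelf 2  [load 150/180]
  40 → shelf 3 (new)  [load 40/180]
  30 → shelf 2  [load 180/180]
  30 → shelf 3  [load 70/180]
  30 → shelf 3  [load 100/180]
3 shelves opened.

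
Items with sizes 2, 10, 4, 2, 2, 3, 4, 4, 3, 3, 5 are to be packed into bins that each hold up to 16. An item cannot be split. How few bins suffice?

Total = 10 + 5 + 4 + 4 + 4 + 3 + 3 + 3 + 2 + 2 + 2 = 42.
Lower bound: ⌈42/16⌉ = 3 bins.
A packing using 3 bins:
  bin 1: 10 + 5 = 15
  bin 2: 4 + 4 + 4 + 3 = 15
  bin 3: 3 + 3 + 2 + 2 + 2 = 12
This matches the lower bound, so 3 is optimal.

3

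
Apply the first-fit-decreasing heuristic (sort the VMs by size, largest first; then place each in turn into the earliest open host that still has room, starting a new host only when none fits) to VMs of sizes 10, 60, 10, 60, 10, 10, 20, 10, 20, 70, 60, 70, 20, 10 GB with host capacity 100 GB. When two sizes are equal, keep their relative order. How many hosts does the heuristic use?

5

Sorted descending: 70, 70, 60, 60, 60, 20, 20, 20, 10, 10, 10, 10, 10, 10.
  70 → host 1 (new)  [load 70/100]
  70 → host 2 (new)  [load 70/100]
  60 → host 3 (new)  [load 60/100]
  60 → host 4 (new)  [load 60/100]
  60 → host 5 (new)  [load 60/100]
  20 → host 1  [load 90/100]
  20 → host 2  [load 90/100]
  20 → host 3  [load 80/100]
  10 → host 1  [load 100/100]
  10 → host 2  [load 100/100]
  10 → host 3  [load 90/100]
  10 → host 3  [load 100/100]
  10 → host 4  [load 70/100]
  10 → host 4  [load 80/100]
5 hosts opened.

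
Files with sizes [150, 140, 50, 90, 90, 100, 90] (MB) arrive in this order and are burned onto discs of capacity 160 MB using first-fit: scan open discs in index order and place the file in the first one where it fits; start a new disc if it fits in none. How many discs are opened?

6

  150 → disc 1 (new)  [load 150/160]
  140 → disc 2 (new)  [load 140/160]
  50 → disc 3 (new)  [load 50/160]
  90 → disc 3  [load 140/160]
  90 → disc 4 (new)  [load 90/160]
  100 → disc 5 (new)  [load 100/160]
  90 → disc 6 (new)  [load 90/160]
6 discs opened.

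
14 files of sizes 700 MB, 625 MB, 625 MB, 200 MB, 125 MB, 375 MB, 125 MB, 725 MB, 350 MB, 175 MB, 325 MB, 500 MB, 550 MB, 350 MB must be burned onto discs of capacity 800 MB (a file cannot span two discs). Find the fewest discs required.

8

Total = 725 + 700 + 625 + 625 + 550 + 500 + 375 + 350 + 350 + 325 + 200 + 175 + 125 + 125 = 5750 MB.
Lower bound: ⌈5750/800⌉ = 8 discs.
A packing using 8 discs:
  disc 1: 725 = 725
  disc 2: 700 = 700
  disc 3: 625 + 175 = 800
  disc 4: 625 + 125 = 750
  disc 5: 550 + 200 = 750
  disc 6: 500 + 125 = 625
  disc 7: 375 + 350 = 725
  disc 8: 350 + 325 = 675
This matches the lower bound, so 8 is optimal.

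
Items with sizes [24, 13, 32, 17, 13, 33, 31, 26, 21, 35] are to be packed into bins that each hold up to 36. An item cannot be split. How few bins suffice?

8

Total = 35 + 33 + 32 + 31 + 26 + 24 + 21 + 17 + 13 + 13 = 245.
Lower bound: ⌈245/36⌉ = 7 bins.
A packing using 8 bins:
  bin 1: 35 = 35
  bin 2: 33 = 33
  bin 3: 32 = 32
  bin 4: 31 = 31
  bin 5: 26 = 26
  bin 6: 24 = 24
  bin 7: 21 + 13 = 34
  bin 8: 17 + 13 = 30
No arrangement into 7 bins stays within capacity, so 8 is optimal.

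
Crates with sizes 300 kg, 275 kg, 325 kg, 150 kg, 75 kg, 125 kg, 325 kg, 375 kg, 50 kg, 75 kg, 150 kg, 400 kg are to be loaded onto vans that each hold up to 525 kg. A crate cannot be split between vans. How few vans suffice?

Total = 400 + 375 + 325 + 325 + 300 + 275 + 150 + 150 + 125 + 75 + 75 + 50 = 2625 kg.
Lower bound: ⌈2625/525⌉ = 5 vans.
Also, 6 crates each exceed 525/2 kg, and no two of those can share a van, so at least 6 vans are needed.
A packing using 6 vans:
  van 1: 400 + 125 = 525
  van 2: 375 + 150 = 525
  van 3: 325 + 150 + 50 = 525
  van 4: 325 + 75 + 75 = 475
  van 5: 300 = 300
  van 6: 275 = 275
This matches the lower bound, so 6 is optimal.

6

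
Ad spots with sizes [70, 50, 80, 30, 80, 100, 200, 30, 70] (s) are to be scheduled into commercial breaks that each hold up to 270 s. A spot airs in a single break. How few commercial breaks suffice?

Total = 200 + 100 + 80 + 80 + 70 + 70 + 50 + 30 + 30 = 710 s.
Lower bound: ⌈710/270⌉ = 3 commercial breaks.
A packing using 3 commercial breaks:
  break 1: 200 + 70 = 270
  break 2: 100 + 80 + 80 = 260
  break 3: 70 + 50 + 30 + 30 = 180
This matches the lower bound, so 3 is optimal.

3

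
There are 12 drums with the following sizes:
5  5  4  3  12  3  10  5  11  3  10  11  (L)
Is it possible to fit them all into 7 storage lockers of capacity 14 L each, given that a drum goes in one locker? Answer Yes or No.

A valid assignment using 7 storage lockers:
  locker 1: 12 = 12
  locker 2: 11 + 3 = 14
  locker 3: 11 + 3 = 14
  locker 4: 10 + 4 = 14
  locker 5: 10 + 3 = 13
  locker 6: 5 + 5 = 10
  locker 7: 5 = 5
Every load is within 14 L, so 7 storage lockers suffice.

Yes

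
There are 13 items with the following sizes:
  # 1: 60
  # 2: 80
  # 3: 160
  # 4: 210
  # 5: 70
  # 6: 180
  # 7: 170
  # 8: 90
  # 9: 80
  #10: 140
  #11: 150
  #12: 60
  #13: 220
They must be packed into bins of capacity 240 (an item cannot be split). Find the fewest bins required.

Total = 220 + 210 + 180 + 170 + 160 + 150 + 140 + 90 + 80 + 80 + 70 + 60 + 60 = 1670.
Lower bound: ⌈1670/240⌉ = 7 bins.
A packing using 8 bins:
  bin 1: 220 = 220
  bin 2: 210 = 210
  bin 3: 180 + 60 = 240
  bin 4: 170 + 70 = 240
  bin 5: 160 + 80 = 240
  bin 6: 150 + 90 = 240
  bin 7: 140 + 80 = 220
  bin 8: 60 = 60
No arrangement into 7 bins stays within capacity, so 8 is optimal.

8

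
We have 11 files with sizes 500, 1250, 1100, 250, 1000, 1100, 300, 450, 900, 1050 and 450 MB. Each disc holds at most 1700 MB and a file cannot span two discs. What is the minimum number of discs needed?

6

Total = 1250 + 1100 + 1100 + 1050 + 1000 + 900 + 500 + 450 + 450 + 300 + 250 = 8350 MB.
Lower bound: ⌈8350/1700⌉ = 5 discs.
Also, 6 files each exceed 850 MB, and no two of those can share a disc, so at least 6 discs are needed.
A packing using 6 discs:
  disc 1: 1250 + 450 = 1700
  disc 2: 1100 + 500 = 1600
  disc 3: 1100 + 450 = 1550
  disc 4: 1050 + 300 + 250 = 1600
  disc 5: 1000 = 1000
  disc 6: 900 = 900
This matches the lower bound, so 6 is optimal.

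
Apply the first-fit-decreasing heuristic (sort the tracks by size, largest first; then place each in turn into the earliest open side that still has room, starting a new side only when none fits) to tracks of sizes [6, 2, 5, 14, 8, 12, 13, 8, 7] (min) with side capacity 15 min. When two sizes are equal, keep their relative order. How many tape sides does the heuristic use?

Sorted descending: 14, 13, 12, 8, 8, 7, 6, 5, 2.
  14 → side 1 (new)  [load 14/15]
  13 → side 2 (new)  [load 13/15]
  12 → side 3 (new)  [load 12/15]
  8 → side 4 (new)  [load 8/15]
  8 → side 5 (new)  [load 8/15]
  7 → side 4  [load 15/15]
  6 → side 5  [load 14/15]
  5 → side 6 (new)  [load 5/15]
  2 → side 2  [load 15/15]
6 tape sides opened.

6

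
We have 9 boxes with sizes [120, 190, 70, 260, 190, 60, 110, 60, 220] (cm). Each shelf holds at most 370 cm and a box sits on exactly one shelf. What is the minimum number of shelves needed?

4

Total = 260 + 220 + 190 + 190 + 120 + 110 + 70 + 60 + 60 = 1280 cm.
Lower bound: ⌈1280/370⌉ = 4 shelves.
A packing using 4 shelves:
  shelf 1: 260 + 110 = 370
  shelf 2: 220 + 120 = 340
  shelf 3: 190 + 70 + 60 = 320
  shelf 4: 190 + 60 = 250
This matches the lower bound, so 4 is optimal.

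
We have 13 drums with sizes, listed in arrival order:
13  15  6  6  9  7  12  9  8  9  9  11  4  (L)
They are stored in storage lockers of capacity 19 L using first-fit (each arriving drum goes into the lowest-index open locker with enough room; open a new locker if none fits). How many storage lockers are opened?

  13 → locker 1 (new)  [load 13/19]
  15 → locker 2 (new)  [load 15/19]
  6 → locker 1  [load 19/19]
  6 → locker 3 (new)  [load 6/19]
  9 → locker 3  [load 15/19]
  7 → locker 4 (new)  [load 7/19]
  12 → locker 4  [load 19/19]
  9 → locker 5 (new)  [load 9/19]
  8 → locker 5  [load 17/19]
  9 → locker 6 (new)  [load 9/19]
  9 → locker 6  [load 18/19]
  11 → locker 7 (new)  [load 11/19]
  4 → locker 2  [load 19/19]
7 storage lockers opened.

7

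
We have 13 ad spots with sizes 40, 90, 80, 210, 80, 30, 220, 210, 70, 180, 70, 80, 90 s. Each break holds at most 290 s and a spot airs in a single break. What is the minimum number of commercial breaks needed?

5

Total = 220 + 210 + 210 + 180 + 90 + 90 + 80 + 80 + 80 + 70 + 70 + 40 + 30 = 1450 s.
Lower bound: ⌈1450/290⌉ = 5 commercial breaks.
A packing using 5 commercial breaks:
  break 1: 220 + 70 = 290
  break 2: 210 + 80 = 290
  break 3: 210 + 80 = 290
  break 4: 180 + 80 + 30 = 290
  break 5: 90 + 90 + 70 + 40 = 290
This matches the lower bound, so 5 is optimal.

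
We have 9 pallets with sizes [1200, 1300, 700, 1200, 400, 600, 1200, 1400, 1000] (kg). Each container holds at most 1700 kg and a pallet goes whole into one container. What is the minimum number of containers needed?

Total = 1400 + 1300 + 1200 + 1200 + 1200 + 1000 + 700 + 600 + 400 = 9000 kg.
Lower bound: ⌈9000/1700⌉ = 6 containers.
A packing using 7 containers:
  container 1: 1400 = 1400
  container 2: 1300 + 400 = 1700
  container 3: 1200 = 1200
  container 4: 1200 = 1200
  container 5: 1200 = 1200
  container 6: 1000 + 700 = 1700
  container 7: 600 = 600
No arrangement into 6 containers stays within capacity, so 7 is optimal.

7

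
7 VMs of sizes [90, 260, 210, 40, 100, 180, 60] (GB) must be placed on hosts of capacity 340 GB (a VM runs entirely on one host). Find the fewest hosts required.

3

Total = 260 + 210 + 180 + 100 + 90 + 60 + 40 = 940 GB.
Lower bound: ⌈940/340⌉ = 3 hosts.
A packing using 3 hosts:
  host 1: 260 + 60 = 320
  host 2: 210 + 100 = 310
  host 3: 180 + 90 + 40 = 310
This matches the lower bound, so 3 is optimal.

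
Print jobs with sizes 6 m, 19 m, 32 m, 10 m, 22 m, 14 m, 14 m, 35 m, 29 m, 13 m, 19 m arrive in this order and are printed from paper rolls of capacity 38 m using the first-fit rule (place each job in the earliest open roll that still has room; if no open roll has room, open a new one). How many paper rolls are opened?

  6 → roll 1 (new)  [load 6/38]
  19 → roll 1  [load 25/38]
  32 → roll 2 (new)  [load 32/38]
  10 → roll 1  [load 35/38]
  22 → roll 3 (new)  [load 22/38]
  14 → roll 3  [load 36/38]
  14 → roll 4 (new)  [load 14/38]
  35 → roll 5 (new)  [load 35/38]
  29 → roll 6 (new)  [load 29/38]
  13 → roll 4  [load 27/38]
  19 → roll 7 (new)  [load 19/38]
7 paper rolls opened.

7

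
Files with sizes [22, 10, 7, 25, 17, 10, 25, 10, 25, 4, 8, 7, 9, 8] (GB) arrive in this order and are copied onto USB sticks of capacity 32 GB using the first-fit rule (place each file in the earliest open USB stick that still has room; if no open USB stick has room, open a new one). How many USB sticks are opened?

7

  22 → USB stick 1 (new)  [load 22/32]
  10 → USB stick 1  [load 32/32]
  7 → USB stick 2 (new)  [load 7/32]
  25 → USB stick 2  [load 32/32]
  17 → USB stick 3 (new)  [load 17/32]
  10 → USB stick 3  [load 27/32]
  25 → USB stick 4 (new)  [load 25/32]
  10 → USB stick 5 (new)  [load 10/32]
  25 → USB stick 6 (new)  [load 25/32]
  4 → USB stick 3  [load 31/32]
  8 → USB stick 5  [load 18/32]
  7 → USB stick 4  [load 32/32]
  9 → USB stick 5  [load 27/32]
  8 → USB stick 7 (new)  [load 8/32]
7 USB sticks opened.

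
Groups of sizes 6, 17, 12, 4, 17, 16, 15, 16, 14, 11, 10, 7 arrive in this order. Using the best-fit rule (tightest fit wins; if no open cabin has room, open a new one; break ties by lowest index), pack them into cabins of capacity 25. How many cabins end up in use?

  6 → cabin 1 (new)  [load 6/25]
  17 → cabin 1  [load 23/25]
  12 → cabin 2 (new)  [load 12/25]
  4 → cabin 2  [load 16/25]
  17 → cabin 3 (new)  [load 17/25]
  16 → cabin 4 (new)  [load 16/25]
  15 → cabin 5 (new)  [load 15/25]
  16 → cabin 6 (new)  [load 16/25]
  14 → cabin 7 (new)  [load 14/25]
  11 → cabin 7  [load 25/25]
  10 → cabin 5  [load 25/25]
  7 → cabin 3  [load 24/25]
7 cabins opened.

7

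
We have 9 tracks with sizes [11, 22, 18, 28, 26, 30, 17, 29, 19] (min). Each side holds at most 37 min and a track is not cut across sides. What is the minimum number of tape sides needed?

7

Total = 30 + 29 + 28 + 26 + 22 + 19 + 18 + 17 + 11 = 200 min.
Lower bound: ⌈200/37⌉ = 6 tape sides.
A packing using 7 tape sides:
  side 1: 30 = 30
  side 2: 29 = 29
  side 3: 28 = 28
  side 4: 26 + 11 = 37
  side 5: 22 = 22
  side 6: 19 + 18 = 37
  side 7: 17 = 17
No arrangement into 6 tape sides stays within capacity, so 7 is optimal.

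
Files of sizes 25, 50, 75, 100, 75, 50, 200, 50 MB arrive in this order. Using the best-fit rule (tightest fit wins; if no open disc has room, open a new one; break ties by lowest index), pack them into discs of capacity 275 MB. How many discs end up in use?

3

  25 → disc 1 (new)  [load 25/275]
  50 → disc 1  [load 75/275]
  75 → disc 1  [load 150/275]
  100 → disc 1  [load 250/275]
  75 → disc 2 (new)  [load 75/275]
  50 → disc 2  [load 125/275]
  200 → disc 3 (new)  [load 200/275]
  50 → disc 3  [load 250/275]
3 discs opened.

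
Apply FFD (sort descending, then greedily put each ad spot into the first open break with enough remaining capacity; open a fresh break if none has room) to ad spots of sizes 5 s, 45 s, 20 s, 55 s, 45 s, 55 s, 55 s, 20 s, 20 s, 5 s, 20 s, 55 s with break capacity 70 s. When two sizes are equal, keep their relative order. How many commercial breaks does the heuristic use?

7

Sorted descending: 55, 55, 55, 55, 45, 45, 20, 20, 20, 20, 5, 5.
  55 → break 1 (new)  [load 55/70]
  55 → break 2 (new)  [load 55/70]
  55 → break 3 (new)  [load 55/70]
  55 → break 4 (new)  [load 55/70]
  45 → break 5 (new)  [load 45/70]
  45 → break 6 (new)  [load 45/70]
  20 → break 5  [load 65/70]
  20 → break 6  [load 65/70]
  20 → break 7 (new)  [load 20/70]
  20 → break 7  [load 40/70]
  5 → break 1  [load 60/70]
  5 → break 1  [load 65/70]
7 commercial breaks opened.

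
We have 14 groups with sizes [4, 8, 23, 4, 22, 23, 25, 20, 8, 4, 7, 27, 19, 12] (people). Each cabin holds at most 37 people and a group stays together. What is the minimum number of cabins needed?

7

Total = 27 + 25 + 23 + 23 + 22 + 20 + 19 + 12 + 8 + 8 + 7 + 4 + 4 + 4 = 206 people.
Lower bound: ⌈206/37⌉ = 6 cabins.
Also, 7 groups each exceed 37/2 people, and no two of those can share a cabin, so at least 7 cabins are needed.
A packing using 7 cabins:
  cabin 1: 27 + 8 = 35
  cabin 2: 25 + 12 = 37
  cabin 3: 23 + 8 + 4 = 35
  cabin 4: 23 + 7 + 4 = 34
  cabin 5: 22 + 4 = 26
  cabin 6: 20 = 20
  cabin 7: 19 = 19
This matches the lower bound, so 7 is optimal.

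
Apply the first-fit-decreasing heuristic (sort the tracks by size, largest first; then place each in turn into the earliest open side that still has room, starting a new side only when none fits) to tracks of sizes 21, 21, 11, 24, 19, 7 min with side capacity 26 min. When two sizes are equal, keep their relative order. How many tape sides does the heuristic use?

Sorted descending: 24, 21, 21, 19, 11, 7.
  24 → side 1 (new)  [load 24/26]
  21 → side 2 (new)  [load 21/26]
  21 → side 3 (new)  [load 21/26]
  19 → side 4 (new)  [load 19/26]
  11 → side 5 (new)  [load 11/26]
  7 → side 4  [load 26/26]
5 tape sides opened.

5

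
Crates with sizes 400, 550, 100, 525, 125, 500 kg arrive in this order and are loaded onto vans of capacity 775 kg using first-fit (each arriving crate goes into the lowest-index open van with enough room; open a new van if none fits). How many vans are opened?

4

  400 → van 1 (new)  [load 400/775]
  550 → van 2 (new)  [load 550/775]
  100 → van 1  [load 500/775]
  525 → van 3 (new)  [load 525/775]
  125 → van 1  [load 625/775]
  500 → van 4 (new)  [load 500/775]
4 vans opened.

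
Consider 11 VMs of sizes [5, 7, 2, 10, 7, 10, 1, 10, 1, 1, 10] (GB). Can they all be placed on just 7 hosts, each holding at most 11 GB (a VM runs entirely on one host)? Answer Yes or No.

Yes

A valid assignment using 7 hosts:
  host 1: 10 + 1 = 11
  host 2: 10 + 1 = 11
  host 3: 10 + 1 = 11
  host 4: 10 = 10
  host 5: 7 + 2 = 9
  host 6: 7 = 7
  host 7: 5 = 5
Every load is within 11 GB, so 7 hosts suffice.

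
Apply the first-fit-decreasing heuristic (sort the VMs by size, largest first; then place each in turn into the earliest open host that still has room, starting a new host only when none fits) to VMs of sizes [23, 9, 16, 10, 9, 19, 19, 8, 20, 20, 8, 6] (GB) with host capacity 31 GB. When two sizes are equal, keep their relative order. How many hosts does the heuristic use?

6

Sorted descending: 23, 20, 20, 19, 19, 16, 10, 9, 9, 8, 8, 6.
  23 → host 1 (new)  [load 23/31]
  20 → host 2 (new)  [load 20/31]
  20 → host 3 (new)  [load 20/31]
  19 → host 4 (new)  [load 19/31]
  19 → host 5 (new)  [load 19/31]
  16 → host 6 (new)  [load 16/31]
  10 → host 2  [load 30/31]
  9 → host 3  [load 29/31]
  9 → host 4  [load 28/31]
  8 → host 1  [load 31/31]
  8 → host 5  [load 27/31]
  6 → host 6  [load 22/31]
6 hosts opened.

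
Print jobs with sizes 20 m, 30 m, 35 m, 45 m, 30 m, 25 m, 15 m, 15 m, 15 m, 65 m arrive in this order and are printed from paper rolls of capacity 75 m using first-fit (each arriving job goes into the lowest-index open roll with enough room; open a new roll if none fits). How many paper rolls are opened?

5

  20 → roll 1 (new)  [load 20/75]
  30 → roll 1  [load 50/75]
  35 → roll 2 (new)  [load 35/75]
  45 → roll 3 (new)  [load 45/75]
  30 → roll 2  [load 65/75]
  25 → roll 1  [load 75/75]
  15 → roll 3  [load 60/75]
  15 → roll 3  [load 75/75]
  15 → roll 4 (new)  [load 15/75]
  65 → roll 5 (new)  [load 65/75]
5 paper rolls opened.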